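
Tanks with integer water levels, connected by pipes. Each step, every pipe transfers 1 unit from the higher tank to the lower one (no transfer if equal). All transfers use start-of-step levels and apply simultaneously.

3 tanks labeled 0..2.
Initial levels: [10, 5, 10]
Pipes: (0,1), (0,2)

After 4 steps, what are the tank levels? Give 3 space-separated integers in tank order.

Answer: 9 8 8

Derivation:
Step 1: flows [0->1,0=2] -> levels [9 6 10]
Step 2: flows [0->1,2->0] -> levels [9 7 9]
Step 3: flows [0->1,0=2] -> levels [8 8 9]
Step 4: flows [0=1,2->0] -> levels [9 8 8]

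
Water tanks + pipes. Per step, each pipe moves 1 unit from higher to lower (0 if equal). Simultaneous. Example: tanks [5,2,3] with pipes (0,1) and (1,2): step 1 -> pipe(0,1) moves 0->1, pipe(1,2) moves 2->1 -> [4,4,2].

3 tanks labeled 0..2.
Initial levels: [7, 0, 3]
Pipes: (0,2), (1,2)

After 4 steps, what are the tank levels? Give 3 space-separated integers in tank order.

Step 1: flows [0->2,2->1] -> levels [6 1 3]
Step 2: flows [0->2,2->1] -> levels [5 2 3]
Step 3: flows [0->2,2->1] -> levels [4 3 3]
Step 4: flows [0->2,1=2] -> levels [3 3 4]

Answer: 3 3 4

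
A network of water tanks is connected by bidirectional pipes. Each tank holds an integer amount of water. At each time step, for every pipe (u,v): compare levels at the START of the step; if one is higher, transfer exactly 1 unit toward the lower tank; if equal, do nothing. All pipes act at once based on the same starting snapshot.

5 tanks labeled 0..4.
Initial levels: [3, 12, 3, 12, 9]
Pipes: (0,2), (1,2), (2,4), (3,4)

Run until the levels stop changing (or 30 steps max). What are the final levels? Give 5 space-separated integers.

Answer: 7 7 9 9 7

Derivation:
Step 1: flows [0=2,1->2,4->2,3->4] -> levels [3 11 5 11 9]
Step 2: flows [2->0,1->2,4->2,3->4] -> levels [4 10 6 10 9]
Step 3: flows [2->0,1->2,4->2,3->4] -> levels [5 9 7 9 9]
Step 4: flows [2->0,1->2,4->2,3=4] -> levels [6 8 8 9 8]
Step 5: flows [2->0,1=2,2=4,3->4] -> levels [7 8 7 8 9]
Step 6: flows [0=2,1->2,4->2,4->3] -> levels [7 7 9 9 7]
Step 7: flows [2->0,2->1,2->4,3->4] -> levels [8 8 6 8 9]
Step 8: flows [0->2,1->2,4->2,4->3] -> levels [7 7 9 9 7]
  -> period-2 cycle: step 8 state = step 6 state; never stabilizes
  -> state at step 30: (30-6) mod 2 = 0, same as step 6 -> [7 7 9 9 7]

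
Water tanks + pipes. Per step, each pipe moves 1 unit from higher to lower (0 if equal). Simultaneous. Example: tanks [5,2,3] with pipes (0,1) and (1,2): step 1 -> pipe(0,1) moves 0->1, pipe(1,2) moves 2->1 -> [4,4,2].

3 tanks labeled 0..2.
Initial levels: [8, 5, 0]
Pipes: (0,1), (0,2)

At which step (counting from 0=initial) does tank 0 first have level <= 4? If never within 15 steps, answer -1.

Step 1: flows [0->1,0->2] -> levels [6 6 1]
Step 2: flows [0=1,0->2] -> levels [5 6 2]
Step 3: flows [1->0,0->2] -> levels [5 5 3]
Step 4: flows [0=1,0->2] -> levels [4 5 4]
Tank 0 first reaches <=4 at step 4

Answer: 4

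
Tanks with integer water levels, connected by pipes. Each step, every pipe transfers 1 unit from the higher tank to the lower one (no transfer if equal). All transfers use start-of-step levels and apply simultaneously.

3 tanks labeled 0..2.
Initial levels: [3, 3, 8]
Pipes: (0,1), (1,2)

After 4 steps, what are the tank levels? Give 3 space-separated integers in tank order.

Answer: 5 4 5

Derivation:
Step 1: flows [0=1,2->1] -> levels [3 4 7]
Step 2: flows [1->0,2->1] -> levels [4 4 6]
Step 3: flows [0=1,2->1] -> levels [4 5 5]
Step 4: flows [1->0,1=2] -> levels [5 4 5]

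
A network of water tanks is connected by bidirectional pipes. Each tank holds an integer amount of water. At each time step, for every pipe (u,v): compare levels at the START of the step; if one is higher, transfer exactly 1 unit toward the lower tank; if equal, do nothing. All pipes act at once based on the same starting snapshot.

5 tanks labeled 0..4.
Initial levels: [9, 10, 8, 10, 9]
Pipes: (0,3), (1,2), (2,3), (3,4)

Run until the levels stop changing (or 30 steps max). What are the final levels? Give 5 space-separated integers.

Step 1: flows [3->0,1->2,3->2,3->4] -> levels [10 9 10 7 10]
Step 2: flows [0->3,2->1,2->3,4->3] -> levels [9 10 8 10 9]
  -> period-2 cycle: step 2 state = step 0 state; never stabilizes
  -> state at step 30: (30-0) mod 2 = 0, same as step 0 -> [9 10 8 10 9]

Answer: 9 10 8 10 9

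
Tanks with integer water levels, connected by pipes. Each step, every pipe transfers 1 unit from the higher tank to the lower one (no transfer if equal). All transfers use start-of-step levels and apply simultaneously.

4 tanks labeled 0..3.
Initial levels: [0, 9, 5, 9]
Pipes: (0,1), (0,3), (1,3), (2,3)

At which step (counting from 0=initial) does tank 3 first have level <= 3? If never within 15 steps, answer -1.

Step 1: flows [1->0,3->0,1=3,3->2] -> levels [2 8 6 7]
Step 2: flows [1->0,3->0,1->3,3->2] -> levels [4 6 7 6]
Step 3: flows [1->0,3->0,1=3,2->3] -> levels [6 5 6 6]
Step 4: flows [0->1,0=3,3->1,2=3] -> levels [5 7 6 5]
Step 5: flows [1->0,0=3,1->3,2->3] -> levels [6 5 5 7]
Step 6: flows [0->1,3->0,3->1,3->2] -> levels [6 7 6 4]
Step 7: flows [1->0,0->3,1->3,2->3] -> levels [6 5 5 7]
  -> period-2 cycle (repeats step 5); tank 3 never drops to <=3
Tank 3 never reaches <=3 within 15 steps

Answer: -1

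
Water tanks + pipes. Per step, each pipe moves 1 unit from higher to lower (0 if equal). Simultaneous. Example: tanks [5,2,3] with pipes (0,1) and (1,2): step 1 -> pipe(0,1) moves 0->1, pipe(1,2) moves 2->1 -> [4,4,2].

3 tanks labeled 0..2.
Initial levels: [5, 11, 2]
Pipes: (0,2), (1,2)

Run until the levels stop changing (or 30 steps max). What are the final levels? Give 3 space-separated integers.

Step 1: flows [0->2,1->2] -> levels [4 10 4]
Step 2: flows [0=2,1->2] -> levels [4 9 5]
Step 3: flows [2->0,1->2] -> levels [5 8 5]
Step 4: flows [0=2,1->2] -> levels [5 7 6]
Step 5: flows [2->0,1->2] -> levels [6 6 6]
Step 6: flows [0=2,1=2] -> levels [6 6 6]
  -> stable (no change)

Answer: 6 6 6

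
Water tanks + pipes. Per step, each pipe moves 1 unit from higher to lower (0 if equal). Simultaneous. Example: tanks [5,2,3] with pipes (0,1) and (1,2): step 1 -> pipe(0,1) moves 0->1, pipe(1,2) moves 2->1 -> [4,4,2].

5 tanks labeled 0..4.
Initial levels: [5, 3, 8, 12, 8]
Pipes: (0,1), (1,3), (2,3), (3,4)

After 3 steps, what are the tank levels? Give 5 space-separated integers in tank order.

Step 1: flows [0->1,3->1,3->2,3->4] -> levels [4 5 9 9 9]
Step 2: flows [1->0,3->1,2=3,3=4] -> levels [5 5 9 8 9]
Step 3: flows [0=1,3->1,2->3,4->3] -> levels [5 6 8 9 8]

Answer: 5 6 8 9 8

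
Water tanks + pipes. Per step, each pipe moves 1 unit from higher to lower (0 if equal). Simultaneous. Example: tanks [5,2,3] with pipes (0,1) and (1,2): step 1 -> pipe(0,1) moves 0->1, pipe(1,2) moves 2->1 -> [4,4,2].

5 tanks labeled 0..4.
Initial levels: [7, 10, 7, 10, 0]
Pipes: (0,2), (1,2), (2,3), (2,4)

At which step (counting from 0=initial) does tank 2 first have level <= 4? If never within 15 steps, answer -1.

Answer: 7

Derivation:
Step 1: flows [0=2,1->2,3->2,2->4] -> levels [7 9 8 9 1]
Step 2: flows [2->0,1->2,3->2,2->4] -> levels [8 8 8 8 2]
Step 3: flows [0=2,1=2,2=3,2->4] -> levels [8 8 7 8 3]
Step 4: flows [0->2,1->2,3->2,2->4] -> levels [7 7 9 7 4]
Step 5: flows [2->0,2->1,2->3,2->4] -> levels [8 8 5 8 5]
Step 6: flows [0->2,1->2,3->2,2=4] -> levels [7 7 8 7 5]
Step 7: flows [2->0,2->1,2->3,2->4] -> levels [8 8 4 8 6]
Tank 2 first reaches <=4 at step 7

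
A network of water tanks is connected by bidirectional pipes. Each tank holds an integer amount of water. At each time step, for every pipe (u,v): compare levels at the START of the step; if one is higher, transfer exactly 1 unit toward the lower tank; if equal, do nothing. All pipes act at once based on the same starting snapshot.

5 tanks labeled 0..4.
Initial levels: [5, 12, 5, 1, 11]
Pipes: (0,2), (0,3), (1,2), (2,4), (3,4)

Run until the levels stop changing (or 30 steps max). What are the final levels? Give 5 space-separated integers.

Answer: 6 6 9 7 6

Derivation:
Step 1: flows [0=2,0->3,1->2,4->2,4->3] -> levels [4 11 7 3 9]
Step 2: flows [2->0,0->3,1->2,4->2,4->3] -> levels [4 10 8 5 7]
Step 3: flows [2->0,3->0,1->2,2->4,4->3] -> levels [6 9 7 5 7]
Step 4: flows [2->0,0->3,1->2,2=4,4->3] -> levels [6 8 7 7 6]
Step 5: flows [2->0,3->0,1->2,2->4,3->4] -> levels [8 7 6 5 8]
Step 6: flows [0->2,0->3,1->2,4->2,4->3] -> levels [6 6 9 7 6]
Step 7: flows [2->0,3->0,2->1,2->4,3->4] -> levels [8 7 6 5 8]
  -> period-2 cycle: step 7 state = step 5 state; never stabilizes
  -> state at step 30: (30-5) mod 2 = 1, same as step 6 -> [6 6 9 7 6]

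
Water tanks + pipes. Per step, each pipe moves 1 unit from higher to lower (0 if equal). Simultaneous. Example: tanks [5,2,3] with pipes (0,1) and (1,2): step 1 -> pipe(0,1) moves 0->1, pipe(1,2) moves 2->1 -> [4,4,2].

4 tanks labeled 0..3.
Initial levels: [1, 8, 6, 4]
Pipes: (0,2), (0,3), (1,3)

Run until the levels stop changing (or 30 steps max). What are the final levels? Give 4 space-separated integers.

Answer: 5 6 4 4

Derivation:
Step 1: flows [2->0,3->0,1->3] -> levels [3 7 5 4]
Step 2: flows [2->0,3->0,1->3] -> levels [5 6 4 4]
Step 3: flows [0->2,0->3,1->3] -> levels [3 5 5 6]
Step 4: flows [2->0,3->0,3->1] -> levels [5 6 4 4]
  -> period-2 cycle: step 4 state = step 2 state; never stabilizes
  -> state at step 30: (30-2) mod 2 = 0, same as step 2 -> [5 6 4 4]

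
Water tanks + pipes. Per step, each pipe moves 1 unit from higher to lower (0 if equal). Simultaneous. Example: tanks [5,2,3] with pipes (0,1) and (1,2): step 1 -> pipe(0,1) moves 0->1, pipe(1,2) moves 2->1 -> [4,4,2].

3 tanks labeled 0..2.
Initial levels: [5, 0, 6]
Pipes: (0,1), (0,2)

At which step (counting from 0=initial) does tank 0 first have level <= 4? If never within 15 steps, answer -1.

Step 1: flows [0->1,2->0] -> levels [5 1 5]
Step 2: flows [0->1,0=2] -> levels [4 2 5]
Tank 0 first reaches <=4 at step 2

Answer: 2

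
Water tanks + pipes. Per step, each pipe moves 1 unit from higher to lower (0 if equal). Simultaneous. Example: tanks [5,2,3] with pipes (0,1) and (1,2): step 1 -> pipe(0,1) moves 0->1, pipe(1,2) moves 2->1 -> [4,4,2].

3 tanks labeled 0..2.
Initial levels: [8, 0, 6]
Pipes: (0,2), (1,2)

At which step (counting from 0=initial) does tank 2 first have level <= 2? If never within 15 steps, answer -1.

Step 1: flows [0->2,2->1] -> levels [7 1 6]
Step 2: flows [0->2,2->1] -> levels [6 2 6]
Step 3: flows [0=2,2->1] -> levels [6 3 5]
Step 4: flows [0->2,2->1] -> levels [5 4 5]
Step 5: flows [0=2,2->1] -> levels [5 5 4]
Step 6: flows [0->2,1->2] -> levels [4 4 6]
Step 7: flows [2->0,2->1] -> levels [5 5 4]
  -> period-2 cycle (repeats step 5); tank 2 never drops to <=2
Tank 2 never reaches <=2 within 15 steps

Answer: -1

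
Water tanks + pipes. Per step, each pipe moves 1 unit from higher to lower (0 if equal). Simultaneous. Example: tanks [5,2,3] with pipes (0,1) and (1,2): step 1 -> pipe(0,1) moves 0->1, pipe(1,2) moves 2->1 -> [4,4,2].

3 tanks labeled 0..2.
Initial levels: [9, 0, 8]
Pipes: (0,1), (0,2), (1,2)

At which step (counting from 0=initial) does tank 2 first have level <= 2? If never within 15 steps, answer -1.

Step 1: flows [0->1,0->2,2->1] -> levels [7 2 8]
Step 2: flows [0->1,2->0,2->1] -> levels [7 4 6]
Step 3: flows [0->1,0->2,2->1] -> levels [5 6 6]
Step 4: flows [1->0,2->0,1=2] -> levels [7 5 5]
Step 5: flows [0->1,0->2,1=2] -> levels [5 6 6]
  -> period-2 cycle (repeats step 3); tank 2 never drops to <=2
Tank 2 never reaches <=2 within 15 steps

Answer: -1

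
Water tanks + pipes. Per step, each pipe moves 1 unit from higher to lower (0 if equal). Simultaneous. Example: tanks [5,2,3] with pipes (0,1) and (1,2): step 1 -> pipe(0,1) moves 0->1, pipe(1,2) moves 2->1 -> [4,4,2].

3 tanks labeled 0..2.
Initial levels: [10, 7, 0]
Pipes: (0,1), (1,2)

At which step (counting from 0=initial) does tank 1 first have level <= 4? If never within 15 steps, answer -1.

Step 1: flows [0->1,1->2] -> levels [9 7 1]
Step 2: flows [0->1,1->2] -> levels [8 7 2]
Step 3: flows [0->1,1->2] -> levels [7 7 3]
Step 4: flows [0=1,1->2] -> levels [7 6 4]
Step 5: flows [0->1,1->2] -> levels [6 6 5]
Step 6: flows [0=1,1->2] -> levels [6 5 6]
Step 7: flows [0->1,2->1] -> levels [5 7 5]
Step 8: flows [1->0,1->2] -> levels [6 5 6]
  -> period-2 cycle (repeats step 6); tank 1 never drops to <=4
Tank 1 never reaches <=4 within 15 steps

Answer: -1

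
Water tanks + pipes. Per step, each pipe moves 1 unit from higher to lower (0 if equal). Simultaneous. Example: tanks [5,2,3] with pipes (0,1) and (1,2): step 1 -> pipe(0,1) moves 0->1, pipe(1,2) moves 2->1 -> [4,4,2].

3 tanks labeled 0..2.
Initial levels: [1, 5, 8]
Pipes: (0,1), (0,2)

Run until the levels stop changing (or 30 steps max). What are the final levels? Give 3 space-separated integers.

Answer: 4 5 5

Derivation:
Step 1: flows [1->0,2->0] -> levels [3 4 7]
Step 2: flows [1->0,2->0] -> levels [5 3 6]
Step 3: flows [0->1,2->0] -> levels [5 4 5]
Step 4: flows [0->1,0=2] -> levels [4 5 5]
Step 5: flows [1->0,2->0] -> levels [6 4 4]
Step 6: flows [0->1,0->2] -> levels [4 5 5]
  -> period-2 cycle: step 6 state = step 4 state; never stabilizes
  -> state at step 30: (30-4) mod 2 = 0, same as step 4 -> [4 5 5]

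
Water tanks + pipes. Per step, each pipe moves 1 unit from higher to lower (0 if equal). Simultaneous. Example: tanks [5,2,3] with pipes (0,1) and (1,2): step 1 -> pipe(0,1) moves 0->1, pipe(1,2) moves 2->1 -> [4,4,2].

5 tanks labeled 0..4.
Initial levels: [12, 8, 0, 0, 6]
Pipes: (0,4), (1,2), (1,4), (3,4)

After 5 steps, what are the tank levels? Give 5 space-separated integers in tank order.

Step 1: flows [0->4,1->2,1->4,4->3] -> levels [11 6 1 1 7]
Step 2: flows [0->4,1->2,4->1,4->3] -> levels [10 6 2 2 6]
Step 3: flows [0->4,1->2,1=4,4->3] -> levels [9 5 3 3 6]
Step 4: flows [0->4,1->2,4->1,4->3] -> levels [8 5 4 4 5]
Step 5: flows [0->4,1->2,1=4,4->3] -> levels [7 4 5 5 5]

Answer: 7 4 5 5 5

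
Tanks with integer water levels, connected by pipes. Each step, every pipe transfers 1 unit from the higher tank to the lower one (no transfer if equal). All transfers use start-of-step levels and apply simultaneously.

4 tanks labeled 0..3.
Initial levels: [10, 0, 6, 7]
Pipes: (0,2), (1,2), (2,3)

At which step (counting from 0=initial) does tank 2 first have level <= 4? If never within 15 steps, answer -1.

Answer: -1

Derivation:
Step 1: flows [0->2,2->1,3->2] -> levels [9 1 7 6]
Step 2: flows [0->2,2->1,2->3] -> levels [8 2 6 7]
Step 3: flows [0->2,2->1,3->2] -> levels [7 3 7 6]
Step 4: flows [0=2,2->1,2->3] -> levels [7 4 5 7]
Step 5: flows [0->2,2->1,3->2] -> levels [6 5 6 6]
Step 6: flows [0=2,2->1,2=3] -> levels [6 6 5 6]
Step 7: flows [0->2,1->2,3->2] -> levels [5 5 8 5]
Step 8: flows [2->0,2->1,2->3] -> levels [6 6 5 6]
  -> period-2 cycle (repeats step 6); tank 2 never drops to <=4
Tank 2 never reaches <=4 within 15 steps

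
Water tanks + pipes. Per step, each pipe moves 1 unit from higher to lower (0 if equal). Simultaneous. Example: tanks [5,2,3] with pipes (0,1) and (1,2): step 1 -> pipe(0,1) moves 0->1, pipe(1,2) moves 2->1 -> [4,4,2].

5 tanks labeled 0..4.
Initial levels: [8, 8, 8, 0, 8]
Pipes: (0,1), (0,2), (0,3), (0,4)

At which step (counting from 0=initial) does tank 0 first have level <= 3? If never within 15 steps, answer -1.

Answer: -1

Derivation:
Step 1: flows [0=1,0=2,0->3,0=4] -> levels [7 8 8 1 8]
Step 2: flows [1->0,2->0,0->3,4->0] -> levels [9 7 7 2 7]
Step 3: flows [0->1,0->2,0->3,0->4] -> levels [5 8 8 3 8]
Step 4: flows [1->0,2->0,0->3,4->0] -> levels [7 7 7 4 7]
Step 5: flows [0=1,0=2,0->3,0=4] -> levels [6 7 7 5 7]
Step 6: flows [1->0,2->0,0->3,4->0] -> levels [8 6 6 6 6]
Step 7: flows [0->1,0->2,0->3,0->4] -> levels [4 7 7 7 7]
Step 8: flows [1->0,2->0,3->0,4->0] -> levels [8 6 6 6 6]
  -> period-2 cycle (repeats step 6); tank 0 never drops to <=3
Tank 0 never reaches <=3 within 15 steps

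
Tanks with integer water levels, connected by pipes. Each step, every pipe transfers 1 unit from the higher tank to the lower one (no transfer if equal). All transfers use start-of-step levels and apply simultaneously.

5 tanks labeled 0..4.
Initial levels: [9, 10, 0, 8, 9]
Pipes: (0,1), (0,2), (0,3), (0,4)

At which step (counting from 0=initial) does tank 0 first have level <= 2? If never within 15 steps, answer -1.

Answer: -1

Derivation:
Step 1: flows [1->0,0->2,0->3,0=4] -> levels [8 9 1 9 9]
Step 2: flows [1->0,0->2,3->0,4->0] -> levels [10 8 2 8 8]
Step 3: flows [0->1,0->2,0->3,0->4] -> levels [6 9 3 9 9]
Step 4: flows [1->0,0->2,3->0,4->0] -> levels [8 8 4 8 8]
Step 5: flows [0=1,0->2,0=3,0=4] -> levels [7 8 5 8 8]
Step 6: flows [1->0,0->2,3->0,4->0] -> levels [9 7 6 7 7]
Step 7: flows [0->1,0->2,0->3,0->4] -> levels [5 8 7 8 8]
Step 8: flows [1->0,2->0,3->0,4->0] -> levels [9 7 6 7 7]
  -> period-2 cycle (repeats step 6); tank 0 never drops to <=2
Tank 0 never reaches <=2 within 15 steps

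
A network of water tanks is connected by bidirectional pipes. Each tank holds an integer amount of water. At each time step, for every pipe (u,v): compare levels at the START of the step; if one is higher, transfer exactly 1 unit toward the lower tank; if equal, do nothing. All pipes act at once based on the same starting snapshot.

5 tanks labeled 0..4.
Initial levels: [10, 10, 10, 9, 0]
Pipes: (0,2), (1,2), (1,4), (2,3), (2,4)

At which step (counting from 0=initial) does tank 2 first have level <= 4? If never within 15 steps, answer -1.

Answer: -1

Derivation:
Step 1: flows [0=2,1=2,1->4,2->3,2->4] -> levels [10 9 8 10 2]
Step 2: flows [0->2,1->2,1->4,3->2,2->4] -> levels [9 7 10 9 4]
Step 3: flows [2->0,2->1,1->4,2->3,2->4] -> levels [10 7 6 10 6]
Step 4: flows [0->2,1->2,1->4,3->2,2=4] -> levels [9 5 9 9 7]
Step 5: flows [0=2,2->1,4->1,2=3,2->4] -> levels [9 7 7 9 7]
Step 6: flows [0->2,1=2,1=4,3->2,2=4] -> levels [8 7 9 8 7]
Step 7: flows [2->0,2->1,1=4,2->3,2->4] -> levels [9 8 5 9 8]
Step 8: flows [0->2,1->2,1=4,3->2,4->2] -> levels [8 7 9 8 7]
  -> period-2 cycle (repeats step 6); tank 2 never drops to <=4
Tank 2 never reaches <=4 within 15 steps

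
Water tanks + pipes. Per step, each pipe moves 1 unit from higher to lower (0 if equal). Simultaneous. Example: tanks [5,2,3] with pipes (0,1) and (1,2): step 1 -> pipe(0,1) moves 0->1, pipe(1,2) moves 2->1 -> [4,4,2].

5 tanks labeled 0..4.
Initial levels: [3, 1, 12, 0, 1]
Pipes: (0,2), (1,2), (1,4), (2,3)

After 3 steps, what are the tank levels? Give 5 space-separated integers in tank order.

Step 1: flows [2->0,2->1,1=4,2->3] -> levels [4 2 9 1 1]
Step 2: flows [2->0,2->1,1->4,2->3] -> levels [5 2 6 2 2]
Step 3: flows [2->0,2->1,1=4,2->3] -> levels [6 3 3 3 2]

Answer: 6 3 3 3 2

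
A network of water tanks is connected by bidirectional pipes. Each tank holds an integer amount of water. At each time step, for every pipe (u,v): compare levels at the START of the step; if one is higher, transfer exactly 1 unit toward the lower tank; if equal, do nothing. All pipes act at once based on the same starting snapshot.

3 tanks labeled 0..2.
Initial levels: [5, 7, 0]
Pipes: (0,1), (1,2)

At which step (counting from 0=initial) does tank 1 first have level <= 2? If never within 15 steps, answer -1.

Step 1: flows [1->0,1->2] -> levels [6 5 1]
Step 2: flows [0->1,1->2] -> levels [5 5 2]
Step 3: flows [0=1,1->2] -> levels [5 4 3]
Step 4: flows [0->1,1->2] -> levels [4 4 4]
Step 5: flows [0=1,1=2] -> levels [4 4 4]
  -> stable; tank 1 stays at 4 > 2
Tank 1 never reaches <=2 within 15 steps

Answer: -1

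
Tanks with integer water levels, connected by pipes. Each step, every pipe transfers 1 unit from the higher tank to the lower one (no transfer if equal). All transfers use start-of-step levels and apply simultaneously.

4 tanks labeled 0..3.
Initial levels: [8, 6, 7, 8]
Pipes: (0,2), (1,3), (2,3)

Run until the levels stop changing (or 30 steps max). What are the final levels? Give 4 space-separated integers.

Step 1: flows [0->2,3->1,3->2] -> levels [7 7 9 6]
Step 2: flows [2->0,1->3,2->3] -> levels [8 6 7 8]
  -> period-2 cycle: step 2 state = step 0 state; never stabilizes
  -> state at step 30: (30-0) mod 2 = 0, same as step 0 -> [8 6 7 8]

Answer: 8 6 7 8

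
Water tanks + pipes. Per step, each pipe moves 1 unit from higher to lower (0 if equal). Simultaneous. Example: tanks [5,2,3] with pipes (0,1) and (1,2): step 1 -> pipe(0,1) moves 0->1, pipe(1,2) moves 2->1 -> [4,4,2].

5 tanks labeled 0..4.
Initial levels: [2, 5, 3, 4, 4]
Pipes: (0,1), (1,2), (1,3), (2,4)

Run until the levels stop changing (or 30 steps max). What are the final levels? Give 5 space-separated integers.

Answer: 2 5 3 4 4

Derivation:
Step 1: flows [1->0,1->2,1->3,4->2] -> levels [3 2 5 5 3]
Step 2: flows [0->1,2->1,3->1,2->4] -> levels [2 5 3 4 4]
  -> period-2 cycle: step 2 state = step 0 state; never stabilizes
  -> state at step 30: (30-0) mod 2 = 0, same as step 0 -> [2 5 3 4 4]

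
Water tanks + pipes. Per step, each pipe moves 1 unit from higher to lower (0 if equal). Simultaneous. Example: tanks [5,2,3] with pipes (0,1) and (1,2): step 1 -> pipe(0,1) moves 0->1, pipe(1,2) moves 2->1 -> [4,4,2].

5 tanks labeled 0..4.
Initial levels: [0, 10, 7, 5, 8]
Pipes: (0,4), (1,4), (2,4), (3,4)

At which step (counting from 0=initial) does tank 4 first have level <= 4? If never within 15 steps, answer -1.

Step 1: flows [4->0,1->4,4->2,4->3] -> levels [1 9 8 6 6]
Step 2: flows [4->0,1->4,2->4,3=4] -> levels [2 8 7 6 7]
Step 3: flows [4->0,1->4,2=4,4->3] -> levels [3 7 7 7 6]
Step 4: flows [4->0,1->4,2->4,3->4] -> levels [4 6 6 6 8]
Step 5: flows [4->0,4->1,4->2,4->3] -> levels [5 7 7 7 4]
Tank 4 first reaches <=4 at step 5

Answer: 5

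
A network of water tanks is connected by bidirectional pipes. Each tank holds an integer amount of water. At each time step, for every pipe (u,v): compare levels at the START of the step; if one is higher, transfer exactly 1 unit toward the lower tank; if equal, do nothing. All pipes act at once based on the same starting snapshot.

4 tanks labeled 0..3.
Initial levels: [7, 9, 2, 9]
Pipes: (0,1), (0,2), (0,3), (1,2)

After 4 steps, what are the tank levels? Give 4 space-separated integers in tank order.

Answer: 5 7 7 8

Derivation:
Step 1: flows [1->0,0->2,3->0,1->2] -> levels [8 7 4 8]
Step 2: flows [0->1,0->2,0=3,1->2] -> levels [6 7 6 8]
Step 3: flows [1->0,0=2,3->0,1->2] -> levels [8 5 7 7]
Step 4: flows [0->1,0->2,0->3,2->1] -> levels [5 7 7 8]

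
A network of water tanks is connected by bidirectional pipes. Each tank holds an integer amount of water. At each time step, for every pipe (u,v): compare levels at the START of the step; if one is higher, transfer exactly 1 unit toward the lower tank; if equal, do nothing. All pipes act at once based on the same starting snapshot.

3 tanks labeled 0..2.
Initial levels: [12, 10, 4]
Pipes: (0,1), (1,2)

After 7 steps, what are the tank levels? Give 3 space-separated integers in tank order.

Step 1: flows [0->1,1->2] -> levels [11 10 5]
Step 2: flows [0->1,1->2] -> levels [10 10 6]
Step 3: flows [0=1,1->2] -> levels [10 9 7]
Step 4: flows [0->1,1->2] -> levels [9 9 8]
Step 5: flows [0=1,1->2] -> levels [9 8 9]
Step 6: flows [0->1,2->1] -> levels [8 10 8]
Step 7: flows [1->0,1->2] -> levels [9 8 9]

Answer: 9 8 9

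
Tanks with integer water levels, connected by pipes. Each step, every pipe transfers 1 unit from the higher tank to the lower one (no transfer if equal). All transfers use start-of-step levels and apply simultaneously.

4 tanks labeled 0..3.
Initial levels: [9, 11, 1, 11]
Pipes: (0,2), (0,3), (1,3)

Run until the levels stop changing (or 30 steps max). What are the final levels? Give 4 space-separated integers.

Step 1: flows [0->2,3->0,1=3] -> levels [9 11 2 10]
Step 2: flows [0->2,3->0,1->3] -> levels [9 10 3 10]
Step 3: flows [0->2,3->0,1=3] -> levels [9 10 4 9]
Step 4: flows [0->2,0=3,1->3] -> levels [8 9 5 10]
Step 5: flows [0->2,3->0,3->1] -> levels [8 10 6 8]
Step 6: flows [0->2,0=3,1->3] -> levels [7 9 7 9]
Step 7: flows [0=2,3->0,1=3] -> levels [8 9 7 8]
Step 8: flows [0->2,0=3,1->3] -> levels [7 8 8 9]
Step 9: flows [2->0,3->0,3->1] -> levels [9 9 7 7]
Step 10: flows [0->2,0->3,1->3] -> levels [7 8 8 9]
  -> period-2 cycle: step 10 state = step 8 state; never stabilizes
  -> state at step 30: (30-8) mod 2 = 0, same as step 8 -> [7 8 8 9]

Answer: 7 8 8 9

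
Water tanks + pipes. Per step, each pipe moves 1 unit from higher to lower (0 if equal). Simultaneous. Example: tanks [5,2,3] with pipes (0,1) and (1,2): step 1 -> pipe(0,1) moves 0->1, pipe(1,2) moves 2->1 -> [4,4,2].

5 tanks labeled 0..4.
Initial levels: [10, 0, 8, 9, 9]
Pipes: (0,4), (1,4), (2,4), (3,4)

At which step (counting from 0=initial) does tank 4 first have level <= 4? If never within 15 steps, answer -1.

Answer: -1

Derivation:
Step 1: flows [0->4,4->1,4->2,3=4] -> levels [9 1 9 9 8]
Step 2: flows [0->4,4->1,2->4,3->4] -> levels [8 2 8 8 10]
Step 3: flows [4->0,4->1,4->2,4->3] -> levels [9 3 9 9 6]
Step 4: flows [0->4,4->1,2->4,3->4] -> levels [8 4 8 8 8]
Step 5: flows [0=4,4->1,2=4,3=4] -> levels [8 5 8 8 7]
Step 6: flows [0->4,4->1,2->4,3->4] -> levels [7 6 7 7 9]
Step 7: flows [4->0,4->1,4->2,4->3] -> levels [8 7 8 8 5]
Step 8: flows [0->4,1->4,2->4,3->4] -> levels [7 6 7 7 9]
  -> period-2 cycle (repeats step 6); tank 4 never drops to <=4
Tank 4 never reaches <=4 within 15 steps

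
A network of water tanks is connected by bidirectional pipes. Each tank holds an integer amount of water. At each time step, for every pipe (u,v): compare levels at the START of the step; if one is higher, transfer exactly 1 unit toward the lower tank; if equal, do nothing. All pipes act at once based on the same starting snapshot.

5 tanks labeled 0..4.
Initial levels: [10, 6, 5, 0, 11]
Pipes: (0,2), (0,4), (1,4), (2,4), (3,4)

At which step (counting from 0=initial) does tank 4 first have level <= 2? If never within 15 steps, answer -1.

Step 1: flows [0->2,4->0,4->1,4->2,4->3] -> levels [10 7 7 1 7]
Step 2: flows [0->2,0->4,1=4,2=4,4->3] -> levels [8 7 8 2 7]
Step 3: flows [0=2,0->4,1=4,2->4,4->3] -> levels [7 7 7 3 8]
Step 4: flows [0=2,4->0,4->1,4->2,4->3] -> levels [8 8 8 4 4]
Step 5: flows [0=2,0->4,1->4,2->4,3=4] -> levels [7 7 7 4 7]
Step 6: flows [0=2,0=4,1=4,2=4,4->3] -> levels [7 7 7 5 6]
Step 7: flows [0=2,0->4,1->4,2->4,4->3] -> levels [6 6 6 6 8]
Step 8: flows [0=2,4->0,4->1,4->2,4->3] -> levels [7 7 7 7 4]
Step 9: flows [0=2,0->4,1->4,2->4,3->4] -> levels [6 6 6 6 8]
  -> period-2 cycle (repeats step 7); tank 4 never drops to <=2
Tank 4 never reaches <=2 within 15 steps

Answer: -1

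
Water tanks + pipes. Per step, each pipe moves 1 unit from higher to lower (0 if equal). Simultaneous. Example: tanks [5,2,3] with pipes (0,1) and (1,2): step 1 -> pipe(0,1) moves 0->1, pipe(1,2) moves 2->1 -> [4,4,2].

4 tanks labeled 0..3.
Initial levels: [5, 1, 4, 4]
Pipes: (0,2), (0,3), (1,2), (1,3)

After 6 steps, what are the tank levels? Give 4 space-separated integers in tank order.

Step 1: flows [0->2,0->3,2->1,3->1] -> levels [3 3 4 4]
Step 2: flows [2->0,3->0,2->1,3->1] -> levels [5 5 2 2]
Step 3: flows [0->2,0->3,1->2,1->3] -> levels [3 3 4 4]
  -> period-2 cycle: step 3 state = step 1 state
  -> state at step 6: (6-1) mod 2 = 1, same as step 2 -> [5 5 2 2]

Answer: 5 5 2 2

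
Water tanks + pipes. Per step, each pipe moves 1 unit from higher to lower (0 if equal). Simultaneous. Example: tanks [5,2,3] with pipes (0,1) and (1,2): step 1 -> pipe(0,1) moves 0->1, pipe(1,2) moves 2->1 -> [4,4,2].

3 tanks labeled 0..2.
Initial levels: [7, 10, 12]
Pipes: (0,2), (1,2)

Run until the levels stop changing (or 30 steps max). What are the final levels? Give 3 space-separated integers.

Step 1: flows [2->0,2->1] -> levels [8 11 10]
Step 2: flows [2->0,1->2] -> levels [9 10 10]
Step 3: flows [2->0,1=2] -> levels [10 10 9]
Step 4: flows [0->2,1->2] -> levels [9 9 11]
Step 5: flows [2->0,2->1] -> levels [10 10 9]
  -> period-2 cycle: step 5 state = step 3 state; never stabilizes
  -> state at step 30: (30-3) mod 2 = 1, same as step 4 -> [9 9 11]

Answer: 9 9 11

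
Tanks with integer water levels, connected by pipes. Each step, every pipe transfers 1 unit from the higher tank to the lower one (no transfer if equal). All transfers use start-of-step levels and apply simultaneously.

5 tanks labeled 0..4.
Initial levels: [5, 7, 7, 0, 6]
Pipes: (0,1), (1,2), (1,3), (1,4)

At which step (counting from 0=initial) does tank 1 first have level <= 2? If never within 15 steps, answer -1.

Step 1: flows [1->0,1=2,1->3,1->4] -> levels [6 4 7 1 7]
Step 2: flows [0->1,2->1,1->3,4->1] -> levels [5 6 6 2 6]
Step 3: flows [1->0,1=2,1->3,1=4] -> levels [6 4 6 3 6]
Step 4: flows [0->1,2->1,1->3,4->1] -> levels [5 6 5 4 5]
Step 5: flows [1->0,1->2,1->3,1->4] -> levels [6 2 6 5 6]
Tank 1 first reaches <=2 at step 5

Answer: 5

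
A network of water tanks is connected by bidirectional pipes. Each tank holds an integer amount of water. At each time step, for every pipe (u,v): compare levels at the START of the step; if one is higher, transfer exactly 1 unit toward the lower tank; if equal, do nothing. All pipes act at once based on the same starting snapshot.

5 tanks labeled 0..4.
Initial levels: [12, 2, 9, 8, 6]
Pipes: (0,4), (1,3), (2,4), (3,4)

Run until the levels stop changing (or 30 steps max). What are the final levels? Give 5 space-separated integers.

Step 1: flows [0->4,3->1,2->4,3->4] -> levels [11 3 8 6 9]
Step 2: flows [0->4,3->1,4->2,4->3] -> levels [10 4 9 6 8]
Step 3: flows [0->4,3->1,2->4,4->3] -> levels [9 5 8 6 9]
Step 4: flows [0=4,3->1,4->2,4->3] -> levels [9 6 9 6 7]
Step 5: flows [0->4,1=3,2->4,4->3] -> levels [8 6 8 7 8]
Step 6: flows [0=4,3->1,2=4,4->3] -> levels [8 7 8 7 7]
Step 7: flows [0->4,1=3,2->4,3=4] -> levels [7 7 7 7 9]
Step 8: flows [4->0,1=3,4->2,4->3] -> levels [8 7 8 8 6]
Step 9: flows [0->4,3->1,2->4,3->4] -> levels [7 8 7 6 9]
Step 10: flows [4->0,1->3,4->2,4->3] -> levels [8 7 8 8 6]
  -> period-2 cycle: step 10 state = step 8 state; never stabilizes
  -> state at step 30: (30-8) mod 2 = 0, same as step 8 -> [8 7 8 8 6]

Answer: 8 7 8 8 6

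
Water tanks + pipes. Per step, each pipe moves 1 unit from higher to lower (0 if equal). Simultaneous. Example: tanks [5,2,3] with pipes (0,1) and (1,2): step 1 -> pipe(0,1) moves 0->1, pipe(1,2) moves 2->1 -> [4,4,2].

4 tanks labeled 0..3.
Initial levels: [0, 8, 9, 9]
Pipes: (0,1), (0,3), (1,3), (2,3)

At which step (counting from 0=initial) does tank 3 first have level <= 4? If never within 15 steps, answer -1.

Answer: -1

Derivation:
Step 1: flows [1->0,3->0,3->1,2=3] -> levels [2 8 9 7]
Step 2: flows [1->0,3->0,1->3,2->3] -> levels [4 6 8 8]
Step 3: flows [1->0,3->0,3->1,2=3] -> levels [6 6 8 6]
Step 4: flows [0=1,0=3,1=3,2->3] -> levels [6 6 7 7]
Step 5: flows [0=1,3->0,3->1,2=3] -> levels [7 7 7 5]
Step 6: flows [0=1,0->3,1->3,2->3] -> levels [6 6 6 8]
Step 7: flows [0=1,3->0,3->1,3->2] -> levels [7 7 7 5]
  -> period-2 cycle (repeats step 5); tank 3 never drops to <=4
Tank 3 never reaches <=4 within 15 steps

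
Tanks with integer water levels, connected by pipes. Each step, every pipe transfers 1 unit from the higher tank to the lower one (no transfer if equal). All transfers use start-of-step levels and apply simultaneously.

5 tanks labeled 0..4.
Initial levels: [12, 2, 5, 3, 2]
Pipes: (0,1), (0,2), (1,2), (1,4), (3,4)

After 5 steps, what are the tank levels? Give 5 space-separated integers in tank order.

Answer: 6 3 6 4 5

Derivation:
Step 1: flows [0->1,0->2,2->1,1=4,3->4] -> levels [10 4 5 2 3]
Step 2: flows [0->1,0->2,2->1,1->4,4->3] -> levels [8 5 5 3 3]
Step 3: flows [0->1,0->2,1=2,1->4,3=4] -> levels [6 5 6 3 4]
Step 4: flows [0->1,0=2,2->1,1->4,4->3] -> levels [5 6 5 4 4]
Step 5: flows [1->0,0=2,1->2,1->4,3=4] -> levels [6 3 6 4 5]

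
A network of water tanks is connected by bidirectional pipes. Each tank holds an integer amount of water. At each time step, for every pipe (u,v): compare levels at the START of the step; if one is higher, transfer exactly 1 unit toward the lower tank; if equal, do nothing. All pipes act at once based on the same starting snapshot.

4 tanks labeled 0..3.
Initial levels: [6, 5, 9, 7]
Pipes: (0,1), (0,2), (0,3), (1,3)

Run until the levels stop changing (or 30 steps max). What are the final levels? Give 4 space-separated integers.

Answer: 8 6 6 7

Derivation:
Step 1: flows [0->1,2->0,3->0,3->1] -> levels [7 7 8 5]
Step 2: flows [0=1,2->0,0->3,1->3] -> levels [7 6 7 7]
Step 3: flows [0->1,0=2,0=3,3->1] -> levels [6 8 7 6]
Step 4: flows [1->0,2->0,0=3,1->3] -> levels [8 6 6 7]
Step 5: flows [0->1,0->2,0->3,3->1] -> levels [5 8 7 7]
Step 6: flows [1->0,2->0,3->0,1->3] -> levels [8 6 6 7]
  -> period-2 cycle: step 6 state = step 4 state; never stabilizes
  -> state at step 30: (30-4) mod 2 = 0, same as step 4 -> [8 6 6 7]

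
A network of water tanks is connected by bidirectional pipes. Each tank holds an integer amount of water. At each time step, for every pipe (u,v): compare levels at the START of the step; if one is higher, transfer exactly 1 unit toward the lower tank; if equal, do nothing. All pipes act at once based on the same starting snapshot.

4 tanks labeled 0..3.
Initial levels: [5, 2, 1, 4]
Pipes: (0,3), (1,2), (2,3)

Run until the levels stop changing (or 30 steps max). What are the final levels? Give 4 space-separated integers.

Step 1: flows [0->3,1->2,3->2] -> levels [4 1 3 4]
Step 2: flows [0=3,2->1,3->2] -> levels [4 2 3 3]
Step 3: flows [0->3,2->1,2=3] -> levels [3 3 2 4]
Step 4: flows [3->0,1->2,3->2] -> levels [4 2 4 2]
Step 5: flows [0->3,2->1,2->3] -> levels [3 3 2 4]
  -> period-2 cycle: step 5 state = step 3 state; never stabilizes
  -> state at step 30: (30-3) mod 2 = 1, same as step 4 -> [4 2 4 2]

Answer: 4 2 4 2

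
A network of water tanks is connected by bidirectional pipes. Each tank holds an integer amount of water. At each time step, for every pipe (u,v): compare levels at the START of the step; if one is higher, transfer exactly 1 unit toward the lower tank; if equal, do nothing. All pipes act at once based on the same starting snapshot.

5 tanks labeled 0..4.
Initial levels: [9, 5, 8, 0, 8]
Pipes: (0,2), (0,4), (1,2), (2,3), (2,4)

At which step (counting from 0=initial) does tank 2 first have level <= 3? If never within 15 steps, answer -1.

Step 1: flows [0->2,0->4,2->1,2->3,2=4] -> levels [7 6 7 1 9]
Step 2: flows [0=2,4->0,2->1,2->3,4->2] -> levels [8 7 6 2 7]
Step 3: flows [0->2,0->4,1->2,2->3,4->2] -> levels [6 6 8 3 7]
Step 4: flows [2->0,4->0,2->1,2->3,2->4] -> levels [8 7 4 4 7]
Step 5: flows [0->2,0->4,1->2,2=3,4->2] -> levels [6 6 7 4 7]
Step 6: flows [2->0,4->0,2->1,2->3,2=4] -> levels [8 7 4 5 6]
Step 7: flows [0->2,0->4,1->2,3->2,4->2] -> levels [6 6 8 4 6]
Step 8: flows [2->0,0=4,2->1,2->3,2->4] -> levels [7 7 4 5 7]
Step 9: flows [0->2,0=4,1->2,3->2,4->2] -> levels [6 6 8 4 6]
  -> period-2 cycle (repeats step 7); tank 2 never drops to <=3
Tank 2 never reaches <=3 within 15 steps

Answer: -1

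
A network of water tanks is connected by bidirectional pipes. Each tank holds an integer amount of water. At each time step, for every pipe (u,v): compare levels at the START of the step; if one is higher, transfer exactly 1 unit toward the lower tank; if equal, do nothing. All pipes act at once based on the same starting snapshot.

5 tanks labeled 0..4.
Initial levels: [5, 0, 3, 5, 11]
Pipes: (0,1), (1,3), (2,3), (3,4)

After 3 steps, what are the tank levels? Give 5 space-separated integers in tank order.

Step 1: flows [0->1,3->1,3->2,4->3] -> levels [4 2 4 4 10]
Step 2: flows [0->1,3->1,2=3,4->3] -> levels [3 4 4 4 9]
Step 3: flows [1->0,1=3,2=3,4->3] -> levels [4 3 4 5 8]

Answer: 4 3 4 5 8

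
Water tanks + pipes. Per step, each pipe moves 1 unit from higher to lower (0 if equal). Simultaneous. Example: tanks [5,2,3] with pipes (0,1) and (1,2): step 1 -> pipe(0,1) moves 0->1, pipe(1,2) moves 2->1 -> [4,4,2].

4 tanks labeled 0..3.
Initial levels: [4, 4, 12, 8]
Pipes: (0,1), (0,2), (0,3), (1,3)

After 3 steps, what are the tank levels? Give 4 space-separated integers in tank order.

Step 1: flows [0=1,2->0,3->0,3->1] -> levels [6 5 11 6]
Step 2: flows [0->1,2->0,0=3,3->1] -> levels [6 7 10 5]
Step 3: flows [1->0,2->0,0->3,1->3] -> levels [7 5 9 7]

Answer: 7 5 9 7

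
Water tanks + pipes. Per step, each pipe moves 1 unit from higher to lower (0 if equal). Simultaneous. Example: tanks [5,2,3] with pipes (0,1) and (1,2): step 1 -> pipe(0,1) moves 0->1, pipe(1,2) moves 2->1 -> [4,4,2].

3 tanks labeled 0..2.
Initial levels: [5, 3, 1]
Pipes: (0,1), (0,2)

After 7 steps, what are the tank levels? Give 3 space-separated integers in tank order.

Answer: 3 3 3

Derivation:
Step 1: flows [0->1,0->2] -> levels [3 4 2]
Step 2: flows [1->0,0->2] -> levels [3 3 3]
Step 3: flows [0=1,0=2] -> levels [3 3 3]
  -> stable; steps 4..7 unchanged -> [3 3 3]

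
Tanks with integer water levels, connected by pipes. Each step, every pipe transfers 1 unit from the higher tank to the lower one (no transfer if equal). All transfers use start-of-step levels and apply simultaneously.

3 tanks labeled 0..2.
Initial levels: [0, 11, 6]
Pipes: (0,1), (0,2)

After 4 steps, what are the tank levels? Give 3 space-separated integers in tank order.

Step 1: flows [1->0,2->0] -> levels [2 10 5]
Step 2: flows [1->0,2->0] -> levels [4 9 4]
Step 3: flows [1->0,0=2] -> levels [5 8 4]
Step 4: flows [1->0,0->2] -> levels [5 7 5]

Answer: 5 7 5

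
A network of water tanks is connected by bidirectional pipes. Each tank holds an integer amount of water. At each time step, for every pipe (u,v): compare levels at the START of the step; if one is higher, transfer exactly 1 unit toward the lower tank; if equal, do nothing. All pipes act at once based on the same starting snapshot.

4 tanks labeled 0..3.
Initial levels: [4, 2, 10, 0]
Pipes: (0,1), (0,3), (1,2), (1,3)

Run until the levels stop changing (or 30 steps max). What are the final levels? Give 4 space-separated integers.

Step 1: flows [0->1,0->3,2->1,1->3] -> levels [2 3 9 2]
Step 2: flows [1->0,0=3,2->1,1->3] -> levels [3 2 8 3]
Step 3: flows [0->1,0=3,2->1,3->1] -> levels [2 5 7 2]
Step 4: flows [1->0,0=3,2->1,1->3] -> levels [3 4 6 3]
Step 5: flows [1->0,0=3,2->1,1->3] -> levels [4 3 5 4]
Step 6: flows [0->1,0=3,2->1,3->1] -> levels [3 6 4 3]
Step 7: flows [1->0,0=3,1->2,1->3] -> levels [4 3 5 4]
  -> period-2 cycle: step 7 state = step 5 state; never stabilizes
  -> state at step 30: (30-5) mod 2 = 1, same as step 6 -> [3 6 4 3]

Answer: 3 6 4 3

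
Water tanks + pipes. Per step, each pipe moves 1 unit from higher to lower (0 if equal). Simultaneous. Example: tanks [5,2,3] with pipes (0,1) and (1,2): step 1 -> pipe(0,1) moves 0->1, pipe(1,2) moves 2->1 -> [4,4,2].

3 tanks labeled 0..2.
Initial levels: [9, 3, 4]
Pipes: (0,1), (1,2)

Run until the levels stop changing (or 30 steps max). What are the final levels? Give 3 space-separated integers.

Answer: 5 6 5

Derivation:
Step 1: flows [0->1,2->1] -> levels [8 5 3]
Step 2: flows [0->1,1->2] -> levels [7 5 4]
Step 3: flows [0->1,1->2] -> levels [6 5 5]
Step 4: flows [0->1,1=2] -> levels [5 6 5]
Step 5: flows [1->0,1->2] -> levels [6 4 6]
Step 6: flows [0->1,2->1] -> levels [5 6 5]
  -> period-2 cycle: step 6 state = step 4 state; never stabilizes
  -> state at step 30: (30-4) mod 2 = 0, same as step 4 -> [5 6 5]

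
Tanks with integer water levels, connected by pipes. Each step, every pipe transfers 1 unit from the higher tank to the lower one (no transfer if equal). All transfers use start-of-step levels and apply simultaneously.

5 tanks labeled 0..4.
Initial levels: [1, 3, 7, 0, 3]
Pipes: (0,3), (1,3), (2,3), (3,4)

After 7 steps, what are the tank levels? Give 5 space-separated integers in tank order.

Step 1: flows [0->3,1->3,2->3,4->3] -> levels [0 2 6 4 2]
Step 2: flows [3->0,3->1,2->3,3->4] -> levels [1 3 5 2 3]
Step 3: flows [3->0,1->3,2->3,4->3] -> levels [2 2 4 4 2]
Step 4: flows [3->0,3->1,2=3,3->4] -> levels [3 3 4 1 3]
Step 5: flows [0->3,1->3,2->3,4->3] -> levels [2 2 3 5 2]
Step 6: flows [3->0,3->1,3->2,3->4] -> levels [3 3 4 1 3]
  -> period-2 cycle: step 6 state = step 4 state
  -> state at step 7: (7-4) mod 2 = 1, same as step 5 -> [2 2 3 5 2]

Answer: 2 2 3 5 2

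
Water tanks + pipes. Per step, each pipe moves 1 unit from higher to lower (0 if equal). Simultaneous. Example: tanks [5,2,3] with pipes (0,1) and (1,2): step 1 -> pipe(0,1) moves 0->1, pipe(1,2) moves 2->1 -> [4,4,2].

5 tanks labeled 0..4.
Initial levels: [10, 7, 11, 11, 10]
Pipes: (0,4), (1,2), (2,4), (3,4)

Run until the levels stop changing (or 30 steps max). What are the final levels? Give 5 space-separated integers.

Answer: 11 9 10 11 8

Derivation:
Step 1: flows [0=4,2->1,2->4,3->4] -> levels [10 8 9 10 12]
Step 2: flows [4->0,2->1,4->2,4->3] -> levels [11 9 9 11 9]
Step 3: flows [0->4,1=2,2=4,3->4] -> levels [10 9 9 10 11]
Step 4: flows [4->0,1=2,4->2,4->3] -> levels [11 9 10 11 8]
Step 5: flows [0->4,2->1,2->4,3->4] -> levels [10 10 8 10 11]
Step 6: flows [4->0,1->2,4->2,4->3] -> levels [11 9 10 11 8]
  -> period-2 cycle: step 6 state = step 4 state; never stabilizes
  -> state at step 30: (30-4) mod 2 = 0, same as step 4 -> [11 9 10 11 8]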